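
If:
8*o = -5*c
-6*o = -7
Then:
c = -28/15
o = 7/6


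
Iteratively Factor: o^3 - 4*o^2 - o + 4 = (o - 4)*(o^2 - 1) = (o - 4)*(o + 1)*(o - 1)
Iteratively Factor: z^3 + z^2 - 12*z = (z)*(z^2 + z - 12) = z*(z + 4)*(z - 3)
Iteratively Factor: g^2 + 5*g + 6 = (g + 2)*(g + 3)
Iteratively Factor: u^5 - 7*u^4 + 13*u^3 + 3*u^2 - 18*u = (u - 2)*(u^4 - 5*u^3 + 3*u^2 + 9*u) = (u - 3)*(u - 2)*(u^3 - 2*u^2 - 3*u) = u*(u - 3)*(u - 2)*(u^2 - 2*u - 3) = u*(u - 3)*(u - 2)*(u + 1)*(u - 3)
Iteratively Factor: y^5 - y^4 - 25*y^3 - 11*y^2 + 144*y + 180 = (y + 3)*(y^4 - 4*y^3 - 13*y^2 + 28*y + 60) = (y + 2)*(y + 3)*(y^3 - 6*y^2 - y + 30) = (y + 2)^2*(y + 3)*(y^2 - 8*y + 15) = (y - 5)*(y + 2)^2*(y + 3)*(y - 3)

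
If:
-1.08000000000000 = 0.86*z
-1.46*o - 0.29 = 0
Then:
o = -0.20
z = -1.26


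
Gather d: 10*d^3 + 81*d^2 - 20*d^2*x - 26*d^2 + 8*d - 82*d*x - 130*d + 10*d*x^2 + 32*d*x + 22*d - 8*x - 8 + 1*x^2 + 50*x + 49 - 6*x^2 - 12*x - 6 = 10*d^3 + d^2*(55 - 20*x) + d*(10*x^2 - 50*x - 100) - 5*x^2 + 30*x + 35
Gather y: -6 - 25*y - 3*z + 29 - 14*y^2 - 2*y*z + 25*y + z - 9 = -14*y^2 - 2*y*z - 2*z + 14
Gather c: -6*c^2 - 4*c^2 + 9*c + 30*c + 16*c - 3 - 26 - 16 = -10*c^2 + 55*c - 45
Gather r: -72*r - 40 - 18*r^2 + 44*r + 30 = -18*r^2 - 28*r - 10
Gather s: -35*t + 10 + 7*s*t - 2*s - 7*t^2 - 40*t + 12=s*(7*t - 2) - 7*t^2 - 75*t + 22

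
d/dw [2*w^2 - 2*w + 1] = 4*w - 2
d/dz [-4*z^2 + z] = 1 - 8*z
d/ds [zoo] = 0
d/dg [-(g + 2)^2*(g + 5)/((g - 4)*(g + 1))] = (-g^4 + 6*g^3 + 63*g^2 + 112*g + 36)/(g^4 - 6*g^3 + g^2 + 24*g + 16)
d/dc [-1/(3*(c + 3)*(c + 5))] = 2*(c + 4)/(3*(c + 3)^2*(c + 5)^2)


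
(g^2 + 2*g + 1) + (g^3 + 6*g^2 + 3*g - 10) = g^3 + 7*g^2 + 5*g - 9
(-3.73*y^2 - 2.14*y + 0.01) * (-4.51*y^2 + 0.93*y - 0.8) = 16.8223*y^4 + 6.1825*y^3 + 0.9487*y^2 + 1.7213*y - 0.008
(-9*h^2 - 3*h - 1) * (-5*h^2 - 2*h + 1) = 45*h^4 + 33*h^3 + 2*h^2 - h - 1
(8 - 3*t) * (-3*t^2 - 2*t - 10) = 9*t^3 - 18*t^2 + 14*t - 80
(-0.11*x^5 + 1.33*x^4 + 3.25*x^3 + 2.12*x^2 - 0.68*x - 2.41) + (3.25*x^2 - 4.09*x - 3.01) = -0.11*x^5 + 1.33*x^4 + 3.25*x^3 + 5.37*x^2 - 4.77*x - 5.42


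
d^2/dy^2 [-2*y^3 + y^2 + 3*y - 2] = 2 - 12*y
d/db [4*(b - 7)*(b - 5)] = 8*b - 48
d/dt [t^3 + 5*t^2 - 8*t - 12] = 3*t^2 + 10*t - 8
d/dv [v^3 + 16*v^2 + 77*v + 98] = 3*v^2 + 32*v + 77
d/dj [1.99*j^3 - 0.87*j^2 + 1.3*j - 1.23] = 5.97*j^2 - 1.74*j + 1.3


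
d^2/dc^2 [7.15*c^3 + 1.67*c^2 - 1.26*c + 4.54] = 42.9*c + 3.34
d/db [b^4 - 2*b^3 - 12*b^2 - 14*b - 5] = 4*b^3 - 6*b^2 - 24*b - 14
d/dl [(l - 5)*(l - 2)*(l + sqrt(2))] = 3*l^2 - 14*l + 2*sqrt(2)*l - 7*sqrt(2) + 10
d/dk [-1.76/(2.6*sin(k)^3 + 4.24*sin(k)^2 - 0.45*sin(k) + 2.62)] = (13.728*sin(k)^2 + 14.9248*sin(k) - 0.792)*cos(k)/(2.6*sin(k)^3 + 4.24*sin(k)^2 - 0.45*sin(k) + 2.62)^2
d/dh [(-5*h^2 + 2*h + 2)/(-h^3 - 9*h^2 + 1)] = (3*h*(h + 6)*(-5*h^2 + 2*h + 2) + 2*(5*h - 1)*(h^3 + 9*h^2 - 1))/(h^3 + 9*h^2 - 1)^2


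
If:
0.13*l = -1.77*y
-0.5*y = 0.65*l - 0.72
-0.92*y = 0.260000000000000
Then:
No Solution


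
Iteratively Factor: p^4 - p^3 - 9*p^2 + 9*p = (p - 3)*(p^3 + 2*p^2 - 3*p) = p*(p - 3)*(p^2 + 2*p - 3) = p*(p - 3)*(p - 1)*(p + 3)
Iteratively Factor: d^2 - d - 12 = (d - 4)*(d + 3)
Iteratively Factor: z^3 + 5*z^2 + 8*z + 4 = (z + 2)*(z^2 + 3*z + 2) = (z + 2)^2*(z + 1)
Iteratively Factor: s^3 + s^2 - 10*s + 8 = (s + 4)*(s^2 - 3*s + 2) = (s - 2)*(s + 4)*(s - 1)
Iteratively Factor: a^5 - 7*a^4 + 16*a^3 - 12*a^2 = (a)*(a^4 - 7*a^3 + 16*a^2 - 12*a) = a^2*(a^3 - 7*a^2 + 16*a - 12) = a^2*(a - 3)*(a^2 - 4*a + 4) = a^2*(a - 3)*(a - 2)*(a - 2)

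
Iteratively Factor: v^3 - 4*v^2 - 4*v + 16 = (v - 2)*(v^2 - 2*v - 8) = (v - 2)*(v + 2)*(v - 4)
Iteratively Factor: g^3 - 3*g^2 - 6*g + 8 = (g - 4)*(g^2 + g - 2) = (g - 4)*(g + 2)*(g - 1)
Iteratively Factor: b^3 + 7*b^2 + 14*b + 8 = (b + 4)*(b^2 + 3*b + 2) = (b + 1)*(b + 4)*(b + 2)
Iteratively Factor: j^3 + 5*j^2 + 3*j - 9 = (j - 1)*(j^2 + 6*j + 9) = (j - 1)*(j + 3)*(j + 3)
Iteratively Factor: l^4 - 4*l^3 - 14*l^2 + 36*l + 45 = (l - 3)*(l^3 - l^2 - 17*l - 15) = (l - 5)*(l - 3)*(l^2 + 4*l + 3) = (l - 5)*(l - 3)*(l + 1)*(l + 3)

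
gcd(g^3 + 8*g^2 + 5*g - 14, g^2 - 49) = g + 7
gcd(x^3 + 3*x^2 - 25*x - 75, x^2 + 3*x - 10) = x + 5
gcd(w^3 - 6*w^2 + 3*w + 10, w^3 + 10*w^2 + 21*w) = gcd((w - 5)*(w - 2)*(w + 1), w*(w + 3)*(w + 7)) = 1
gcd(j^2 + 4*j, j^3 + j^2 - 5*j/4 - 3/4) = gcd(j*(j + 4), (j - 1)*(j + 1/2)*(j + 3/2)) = 1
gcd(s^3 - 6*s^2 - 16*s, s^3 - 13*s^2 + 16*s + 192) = s - 8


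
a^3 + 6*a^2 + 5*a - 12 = (a - 1)*(a + 3)*(a + 4)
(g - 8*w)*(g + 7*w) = g^2 - g*w - 56*w^2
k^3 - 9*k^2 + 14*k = k*(k - 7)*(k - 2)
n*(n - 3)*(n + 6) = n^3 + 3*n^2 - 18*n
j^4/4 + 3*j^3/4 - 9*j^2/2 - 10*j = j*(j/4 + 1/2)*(j - 4)*(j + 5)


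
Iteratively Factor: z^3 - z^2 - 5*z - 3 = (z - 3)*(z^2 + 2*z + 1) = (z - 3)*(z + 1)*(z + 1)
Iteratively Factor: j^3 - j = (j)*(j^2 - 1) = j*(j + 1)*(j - 1)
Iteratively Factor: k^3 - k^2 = (k)*(k^2 - k) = k*(k - 1)*(k)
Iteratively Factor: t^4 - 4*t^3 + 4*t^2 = (t - 2)*(t^3 - 2*t^2) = t*(t - 2)*(t^2 - 2*t) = t^2*(t - 2)*(t - 2)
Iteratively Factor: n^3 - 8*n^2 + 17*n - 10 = (n - 5)*(n^2 - 3*n + 2) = (n - 5)*(n - 1)*(n - 2)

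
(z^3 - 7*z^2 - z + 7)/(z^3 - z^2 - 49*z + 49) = (z + 1)/(z + 7)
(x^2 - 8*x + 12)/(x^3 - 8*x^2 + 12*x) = 1/x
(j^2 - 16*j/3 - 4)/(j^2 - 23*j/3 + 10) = (3*j + 2)/(3*j - 5)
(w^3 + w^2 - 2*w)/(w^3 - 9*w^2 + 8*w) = (w + 2)/(w - 8)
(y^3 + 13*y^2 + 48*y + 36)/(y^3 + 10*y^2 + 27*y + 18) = (y + 6)/(y + 3)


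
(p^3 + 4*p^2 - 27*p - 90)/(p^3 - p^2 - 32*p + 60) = (p + 3)/(p - 2)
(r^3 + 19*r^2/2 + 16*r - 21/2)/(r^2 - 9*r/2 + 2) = (r^2 + 10*r + 21)/(r - 4)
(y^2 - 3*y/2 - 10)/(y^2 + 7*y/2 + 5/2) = (y - 4)/(y + 1)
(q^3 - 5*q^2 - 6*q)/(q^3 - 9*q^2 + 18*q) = (q + 1)/(q - 3)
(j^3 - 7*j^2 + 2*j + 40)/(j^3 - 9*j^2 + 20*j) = (j + 2)/j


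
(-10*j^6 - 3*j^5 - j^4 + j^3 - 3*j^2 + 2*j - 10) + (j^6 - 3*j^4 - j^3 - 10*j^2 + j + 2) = -9*j^6 - 3*j^5 - 4*j^4 - 13*j^2 + 3*j - 8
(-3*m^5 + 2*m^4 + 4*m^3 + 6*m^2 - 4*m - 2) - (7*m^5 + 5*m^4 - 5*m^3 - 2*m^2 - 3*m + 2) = -10*m^5 - 3*m^4 + 9*m^3 + 8*m^2 - m - 4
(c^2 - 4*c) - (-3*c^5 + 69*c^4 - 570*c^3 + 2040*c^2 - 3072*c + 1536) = 3*c^5 - 69*c^4 + 570*c^3 - 2039*c^2 + 3068*c - 1536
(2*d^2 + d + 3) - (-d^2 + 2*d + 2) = 3*d^2 - d + 1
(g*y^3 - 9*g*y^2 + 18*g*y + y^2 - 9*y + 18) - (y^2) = g*y^3 - 9*g*y^2 + 18*g*y - 9*y + 18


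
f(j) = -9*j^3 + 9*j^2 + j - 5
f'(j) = -27*j^2 + 18*j + 1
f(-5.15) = 1457.87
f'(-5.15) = -807.81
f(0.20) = -4.51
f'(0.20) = 3.52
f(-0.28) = -4.38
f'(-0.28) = -6.16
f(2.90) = -145.91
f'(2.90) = -173.87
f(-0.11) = -4.99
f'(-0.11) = -1.31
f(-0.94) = 9.49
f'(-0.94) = -39.78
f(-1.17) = 20.56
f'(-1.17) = -57.02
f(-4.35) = 901.77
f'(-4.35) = -588.21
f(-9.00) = 7276.00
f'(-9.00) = -2348.00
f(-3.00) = 316.00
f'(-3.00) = -296.00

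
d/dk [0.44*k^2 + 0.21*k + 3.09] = 0.88*k + 0.21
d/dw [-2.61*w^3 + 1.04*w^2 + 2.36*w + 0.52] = -7.83*w^2 + 2.08*w + 2.36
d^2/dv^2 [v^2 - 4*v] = 2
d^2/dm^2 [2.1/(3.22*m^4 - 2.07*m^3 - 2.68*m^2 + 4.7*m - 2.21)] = ((-81.144*m^2 + 26.082*m + 11.256)*(-3.22*m^4 + 2.07*m^3 + 2.68*m^2 - 4.7*m + 2.21) - 2.1*(12.88*m^3 - 6.21*m^2 - 5.36*m + 4.7)*(25.76*m^3 - 12.42*m^2 - 10.72*m + 9.4))/(-3.22*m^4 + 2.07*m^3 + 2.68*m^2 - 4.7*m + 2.21)^3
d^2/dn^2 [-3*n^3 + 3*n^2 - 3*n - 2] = 6 - 18*n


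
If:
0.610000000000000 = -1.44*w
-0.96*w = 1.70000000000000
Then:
No Solution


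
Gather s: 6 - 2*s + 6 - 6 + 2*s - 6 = 0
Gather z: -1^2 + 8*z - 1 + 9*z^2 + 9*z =9*z^2 + 17*z - 2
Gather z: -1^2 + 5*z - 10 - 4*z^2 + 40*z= -4*z^2 + 45*z - 11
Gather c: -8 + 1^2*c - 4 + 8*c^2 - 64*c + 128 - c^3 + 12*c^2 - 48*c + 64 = -c^3 + 20*c^2 - 111*c + 180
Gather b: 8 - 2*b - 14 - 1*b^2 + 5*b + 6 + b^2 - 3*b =0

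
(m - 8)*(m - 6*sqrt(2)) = m^2 - 6*sqrt(2)*m - 8*m + 48*sqrt(2)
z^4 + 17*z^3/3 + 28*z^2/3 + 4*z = z*(z + 2/3)*(z + 2)*(z + 3)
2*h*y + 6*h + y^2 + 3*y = (2*h + y)*(y + 3)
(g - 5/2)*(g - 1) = g^2 - 7*g/2 + 5/2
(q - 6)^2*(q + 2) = q^3 - 10*q^2 + 12*q + 72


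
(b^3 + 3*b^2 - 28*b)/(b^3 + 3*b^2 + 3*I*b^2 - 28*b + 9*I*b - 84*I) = b/(b + 3*I)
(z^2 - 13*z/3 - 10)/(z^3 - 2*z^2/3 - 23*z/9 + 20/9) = 3*(z - 6)/(3*z^2 - 7*z + 4)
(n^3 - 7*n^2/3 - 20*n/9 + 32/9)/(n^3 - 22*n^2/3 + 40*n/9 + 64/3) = (n - 1)/(n - 6)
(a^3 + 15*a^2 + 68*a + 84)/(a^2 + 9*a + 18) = (a^2 + 9*a + 14)/(a + 3)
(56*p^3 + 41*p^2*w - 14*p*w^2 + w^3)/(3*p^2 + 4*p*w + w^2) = (56*p^2 - 15*p*w + w^2)/(3*p + w)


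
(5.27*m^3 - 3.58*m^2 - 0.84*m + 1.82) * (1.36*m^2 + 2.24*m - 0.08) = 7.1672*m^5 + 6.936*m^4 - 9.5832*m^3 + 0.88*m^2 + 4.144*m - 0.1456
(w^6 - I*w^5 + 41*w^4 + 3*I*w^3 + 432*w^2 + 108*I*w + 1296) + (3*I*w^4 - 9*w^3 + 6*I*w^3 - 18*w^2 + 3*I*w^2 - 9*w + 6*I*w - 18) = w^6 - I*w^5 + 41*w^4 + 3*I*w^4 - 9*w^3 + 9*I*w^3 + 414*w^2 + 3*I*w^2 - 9*w + 114*I*w + 1278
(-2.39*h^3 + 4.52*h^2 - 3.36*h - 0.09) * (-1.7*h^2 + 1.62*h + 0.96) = 4.063*h^5 - 11.5558*h^4 + 10.74*h^3 - 0.951000000000001*h^2 - 3.3714*h - 0.0864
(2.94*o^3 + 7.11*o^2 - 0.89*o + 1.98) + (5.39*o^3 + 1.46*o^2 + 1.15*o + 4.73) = 8.33*o^3 + 8.57*o^2 + 0.26*o + 6.71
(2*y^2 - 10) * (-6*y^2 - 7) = -12*y^4 + 46*y^2 + 70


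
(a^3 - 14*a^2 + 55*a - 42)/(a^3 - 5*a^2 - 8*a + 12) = (a - 7)/(a + 2)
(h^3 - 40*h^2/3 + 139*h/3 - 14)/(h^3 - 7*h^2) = 1 - 19/(3*h) + 2/h^2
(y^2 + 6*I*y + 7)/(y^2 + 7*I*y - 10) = (y^2 + 6*I*y + 7)/(y^2 + 7*I*y - 10)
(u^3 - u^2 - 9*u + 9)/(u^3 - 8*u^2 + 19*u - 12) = (u + 3)/(u - 4)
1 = 1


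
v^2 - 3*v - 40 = (v - 8)*(v + 5)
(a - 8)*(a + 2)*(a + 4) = a^3 - 2*a^2 - 40*a - 64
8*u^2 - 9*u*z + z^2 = (-8*u + z)*(-u + z)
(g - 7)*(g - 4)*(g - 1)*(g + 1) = g^4 - 11*g^3 + 27*g^2 + 11*g - 28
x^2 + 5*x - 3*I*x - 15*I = (x + 5)*(x - 3*I)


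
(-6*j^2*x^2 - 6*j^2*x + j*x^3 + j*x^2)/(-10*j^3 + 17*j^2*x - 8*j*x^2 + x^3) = j*x*(6*j*x + 6*j - x^2 - x)/(10*j^3 - 17*j^2*x + 8*j*x^2 - x^3)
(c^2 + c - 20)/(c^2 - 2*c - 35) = (c - 4)/(c - 7)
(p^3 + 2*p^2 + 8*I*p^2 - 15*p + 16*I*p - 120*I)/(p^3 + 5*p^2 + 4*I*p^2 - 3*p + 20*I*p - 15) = (p^2 + p*(-3 + 8*I) - 24*I)/(p^2 + 4*I*p - 3)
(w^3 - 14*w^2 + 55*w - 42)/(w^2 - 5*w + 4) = (w^2 - 13*w + 42)/(w - 4)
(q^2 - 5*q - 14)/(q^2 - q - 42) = (q + 2)/(q + 6)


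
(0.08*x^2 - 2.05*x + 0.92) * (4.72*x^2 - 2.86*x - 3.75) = 0.3776*x^4 - 9.9048*x^3 + 9.9054*x^2 + 5.0563*x - 3.45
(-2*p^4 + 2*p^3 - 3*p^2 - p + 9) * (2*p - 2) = -4*p^5 + 8*p^4 - 10*p^3 + 4*p^2 + 20*p - 18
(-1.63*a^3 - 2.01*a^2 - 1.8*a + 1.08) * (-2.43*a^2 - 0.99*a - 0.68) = 3.9609*a^5 + 6.498*a^4 + 7.4723*a^3 + 0.5244*a^2 + 0.1548*a - 0.7344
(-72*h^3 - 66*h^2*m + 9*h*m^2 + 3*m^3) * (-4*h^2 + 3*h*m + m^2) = 288*h^5 + 48*h^4*m - 306*h^3*m^2 - 51*h^2*m^3 + 18*h*m^4 + 3*m^5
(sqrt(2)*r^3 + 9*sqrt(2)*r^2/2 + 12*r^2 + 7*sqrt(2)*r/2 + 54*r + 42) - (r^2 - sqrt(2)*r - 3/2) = sqrt(2)*r^3 + 9*sqrt(2)*r^2/2 + 11*r^2 + 9*sqrt(2)*r/2 + 54*r + 87/2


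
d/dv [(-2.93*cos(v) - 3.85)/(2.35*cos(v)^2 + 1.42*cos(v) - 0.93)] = (6.8855*sin(v)^2 - 18.095*cos(v) - 15.0774)*sin(v)/(2.35*cos(v)^2 + 1.42*cos(v) - 0.93)^2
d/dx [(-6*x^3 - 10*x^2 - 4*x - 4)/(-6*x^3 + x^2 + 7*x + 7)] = 66*x*(-x^3 - 2*x^2 - 4*x - 2)/(36*x^6 - 12*x^5 - 83*x^4 - 70*x^3 + 63*x^2 + 98*x + 49)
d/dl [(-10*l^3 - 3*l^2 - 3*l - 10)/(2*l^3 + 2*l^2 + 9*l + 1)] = (-14*l^4 - 168*l^3 + 9*l^2 + 34*l + 87)/(4*l^6 + 8*l^5 + 40*l^4 + 40*l^3 + 85*l^2 + 18*l + 1)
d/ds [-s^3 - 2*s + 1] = -3*s^2 - 2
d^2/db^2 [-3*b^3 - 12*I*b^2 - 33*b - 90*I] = -18*b - 24*I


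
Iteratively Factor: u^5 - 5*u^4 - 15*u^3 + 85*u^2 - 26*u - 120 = (u + 1)*(u^4 - 6*u^3 - 9*u^2 + 94*u - 120) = (u - 2)*(u + 1)*(u^3 - 4*u^2 - 17*u + 60) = (u - 3)*(u - 2)*(u + 1)*(u^2 - u - 20) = (u - 5)*(u - 3)*(u - 2)*(u + 1)*(u + 4)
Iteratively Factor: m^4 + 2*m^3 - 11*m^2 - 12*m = (m)*(m^3 + 2*m^2 - 11*m - 12) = m*(m + 1)*(m^2 + m - 12) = m*(m + 1)*(m + 4)*(m - 3)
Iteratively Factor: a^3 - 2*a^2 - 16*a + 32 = (a - 2)*(a^2 - 16) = (a - 2)*(a + 4)*(a - 4)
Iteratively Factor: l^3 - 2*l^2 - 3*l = (l)*(l^2 - 2*l - 3) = l*(l + 1)*(l - 3)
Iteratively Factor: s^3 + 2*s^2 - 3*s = (s + 3)*(s^2 - s) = s*(s + 3)*(s - 1)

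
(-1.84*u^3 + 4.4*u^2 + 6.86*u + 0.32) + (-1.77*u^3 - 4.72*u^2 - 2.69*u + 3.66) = -3.61*u^3 - 0.319999999999999*u^2 + 4.17*u + 3.98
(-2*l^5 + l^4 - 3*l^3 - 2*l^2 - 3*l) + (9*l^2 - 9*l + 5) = -2*l^5 + l^4 - 3*l^3 + 7*l^2 - 12*l + 5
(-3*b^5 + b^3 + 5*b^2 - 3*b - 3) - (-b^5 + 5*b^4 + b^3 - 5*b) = -2*b^5 - 5*b^4 + 5*b^2 + 2*b - 3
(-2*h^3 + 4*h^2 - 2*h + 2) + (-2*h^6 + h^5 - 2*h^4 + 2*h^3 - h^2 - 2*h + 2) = -2*h^6 + h^5 - 2*h^4 + 3*h^2 - 4*h + 4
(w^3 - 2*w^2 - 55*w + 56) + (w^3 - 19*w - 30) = 2*w^3 - 2*w^2 - 74*w + 26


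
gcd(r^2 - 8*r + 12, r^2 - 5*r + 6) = r - 2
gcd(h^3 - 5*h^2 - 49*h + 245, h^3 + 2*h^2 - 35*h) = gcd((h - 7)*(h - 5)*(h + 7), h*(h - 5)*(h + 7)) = h^2 + 2*h - 35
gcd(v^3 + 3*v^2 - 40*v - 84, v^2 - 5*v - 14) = v + 2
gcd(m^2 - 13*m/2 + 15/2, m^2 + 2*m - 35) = m - 5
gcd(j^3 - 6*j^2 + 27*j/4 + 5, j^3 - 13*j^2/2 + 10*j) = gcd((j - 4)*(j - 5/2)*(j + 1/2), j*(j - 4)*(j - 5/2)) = j^2 - 13*j/2 + 10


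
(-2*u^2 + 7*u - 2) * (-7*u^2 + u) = 14*u^4 - 51*u^3 + 21*u^2 - 2*u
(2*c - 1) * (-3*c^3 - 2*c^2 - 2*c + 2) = -6*c^4 - c^3 - 2*c^2 + 6*c - 2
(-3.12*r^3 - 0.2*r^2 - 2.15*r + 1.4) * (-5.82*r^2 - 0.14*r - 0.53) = 18.1584*r^5 + 1.6008*r^4 + 14.1946*r^3 - 7.741*r^2 + 0.9435*r - 0.742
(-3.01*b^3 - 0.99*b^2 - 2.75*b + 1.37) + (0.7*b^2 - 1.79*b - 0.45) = -3.01*b^3 - 0.29*b^2 - 4.54*b + 0.92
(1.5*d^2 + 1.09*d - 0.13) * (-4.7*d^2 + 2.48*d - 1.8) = -7.05*d^4 - 1.403*d^3 + 0.6142*d^2 - 2.2844*d + 0.234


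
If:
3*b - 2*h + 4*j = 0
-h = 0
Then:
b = -4*j/3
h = 0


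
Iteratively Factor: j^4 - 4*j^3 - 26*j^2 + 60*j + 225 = (j + 3)*(j^3 - 7*j^2 - 5*j + 75) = (j - 5)*(j + 3)*(j^2 - 2*j - 15) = (j - 5)*(j + 3)^2*(j - 5)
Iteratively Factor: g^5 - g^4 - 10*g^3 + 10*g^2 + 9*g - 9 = (g + 3)*(g^4 - 4*g^3 + 2*g^2 + 4*g - 3) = (g + 1)*(g + 3)*(g^3 - 5*g^2 + 7*g - 3) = (g - 1)*(g + 1)*(g + 3)*(g^2 - 4*g + 3) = (g - 1)^2*(g + 1)*(g + 3)*(g - 3)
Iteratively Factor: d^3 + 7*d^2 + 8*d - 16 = (d + 4)*(d^2 + 3*d - 4) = (d - 1)*(d + 4)*(d + 4)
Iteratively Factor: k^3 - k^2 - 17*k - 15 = (k + 1)*(k^2 - 2*k - 15) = (k - 5)*(k + 1)*(k + 3)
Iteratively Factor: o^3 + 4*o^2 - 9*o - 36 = (o - 3)*(o^2 + 7*o + 12) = (o - 3)*(o + 4)*(o + 3)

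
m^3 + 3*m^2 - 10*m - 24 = (m - 3)*(m + 2)*(m + 4)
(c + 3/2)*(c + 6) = c^2 + 15*c/2 + 9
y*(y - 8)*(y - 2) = y^3 - 10*y^2 + 16*y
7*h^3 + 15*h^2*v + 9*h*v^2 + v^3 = (h + v)^2*(7*h + v)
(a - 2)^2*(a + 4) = a^3 - 12*a + 16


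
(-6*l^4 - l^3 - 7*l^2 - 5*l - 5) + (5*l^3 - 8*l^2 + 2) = -6*l^4 + 4*l^3 - 15*l^2 - 5*l - 3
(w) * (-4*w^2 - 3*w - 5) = -4*w^3 - 3*w^2 - 5*w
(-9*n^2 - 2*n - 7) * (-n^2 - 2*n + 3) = 9*n^4 + 20*n^3 - 16*n^2 + 8*n - 21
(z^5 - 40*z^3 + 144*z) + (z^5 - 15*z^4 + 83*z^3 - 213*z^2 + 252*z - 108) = 2*z^5 - 15*z^4 + 43*z^3 - 213*z^2 + 396*z - 108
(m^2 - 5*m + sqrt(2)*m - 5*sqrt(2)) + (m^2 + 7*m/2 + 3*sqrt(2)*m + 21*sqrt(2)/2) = 2*m^2 - 3*m/2 + 4*sqrt(2)*m + 11*sqrt(2)/2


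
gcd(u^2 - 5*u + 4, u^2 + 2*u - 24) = u - 4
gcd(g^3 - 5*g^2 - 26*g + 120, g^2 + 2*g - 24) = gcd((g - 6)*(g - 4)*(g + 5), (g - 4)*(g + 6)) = g - 4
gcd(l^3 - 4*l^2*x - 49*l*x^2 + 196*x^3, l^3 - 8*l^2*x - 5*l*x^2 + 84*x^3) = l^2 - 11*l*x + 28*x^2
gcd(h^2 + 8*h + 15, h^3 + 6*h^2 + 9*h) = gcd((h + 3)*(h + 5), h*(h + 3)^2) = h + 3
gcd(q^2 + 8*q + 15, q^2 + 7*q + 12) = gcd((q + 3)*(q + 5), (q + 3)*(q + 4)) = q + 3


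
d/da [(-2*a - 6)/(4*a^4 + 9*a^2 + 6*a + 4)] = 2*(-4*a^4 - 9*a^2 - 6*a + 2*(a + 3)*(8*a^3 + 9*a + 3) - 4)/(4*a^4 + 9*a^2 + 6*a + 4)^2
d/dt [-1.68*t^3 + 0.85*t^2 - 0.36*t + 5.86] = -5.04*t^2 + 1.7*t - 0.36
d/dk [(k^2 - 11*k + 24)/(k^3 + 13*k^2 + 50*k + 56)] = (-k^4 + 22*k^3 + 121*k^2 - 512*k - 1816)/(k^6 + 26*k^5 + 269*k^4 + 1412*k^3 + 3956*k^2 + 5600*k + 3136)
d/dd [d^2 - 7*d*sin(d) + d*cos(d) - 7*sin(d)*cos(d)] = -d*sin(d) - 7*d*cos(d) + 2*d - 7*sin(d) + cos(d) - 7*cos(2*d)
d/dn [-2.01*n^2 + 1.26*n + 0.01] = 1.26 - 4.02*n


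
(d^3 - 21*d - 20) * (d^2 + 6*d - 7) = d^5 + 6*d^4 - 28*d^3 - 146*d^2 + 27*d + 140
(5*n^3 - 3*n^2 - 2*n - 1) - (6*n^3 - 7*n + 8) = -n^3 - 3*n^2 + 5*n - 9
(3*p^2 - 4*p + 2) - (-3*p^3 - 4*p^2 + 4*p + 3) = 3*p^3 + 7*p^2 - 8*p - 1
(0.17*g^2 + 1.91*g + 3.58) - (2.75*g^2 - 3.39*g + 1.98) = -2.58*g^2 + 5.3*g + 1.6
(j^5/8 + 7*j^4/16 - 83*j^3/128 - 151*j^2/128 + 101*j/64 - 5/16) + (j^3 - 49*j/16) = j^5/8 + 7*j^4/16 + 45*j^3/128 - 151*j^2/128 - 95*j/64 - 5/16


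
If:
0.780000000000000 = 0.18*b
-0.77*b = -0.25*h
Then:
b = 4.33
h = 13.35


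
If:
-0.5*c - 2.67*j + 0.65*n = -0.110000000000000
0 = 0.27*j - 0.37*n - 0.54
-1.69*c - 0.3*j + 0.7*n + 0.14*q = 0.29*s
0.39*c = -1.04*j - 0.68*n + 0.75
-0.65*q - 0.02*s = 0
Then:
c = 57.98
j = -13.59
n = -11.37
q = 10.65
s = -346.14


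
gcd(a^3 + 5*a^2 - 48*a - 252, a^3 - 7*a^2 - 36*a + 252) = a^2 - a - 42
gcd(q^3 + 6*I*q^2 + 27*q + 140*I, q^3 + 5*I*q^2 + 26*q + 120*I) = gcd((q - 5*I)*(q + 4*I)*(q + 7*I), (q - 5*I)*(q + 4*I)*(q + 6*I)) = q^2 - I*q + 20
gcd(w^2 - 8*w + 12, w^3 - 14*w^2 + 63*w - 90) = w - 6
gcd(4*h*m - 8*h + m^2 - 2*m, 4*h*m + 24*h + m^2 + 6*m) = 4*h + m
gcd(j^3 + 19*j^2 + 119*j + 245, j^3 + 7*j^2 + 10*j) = j + 5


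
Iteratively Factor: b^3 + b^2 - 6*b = (b)*(b^2 + b - 6) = b*(b - 2)*(b + 3)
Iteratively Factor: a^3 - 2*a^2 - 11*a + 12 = (a + 3)*(a^2 - 5*a + 4) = (a - 1)*(a + 3)*(a - 4)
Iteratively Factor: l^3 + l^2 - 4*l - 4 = (l + 1)*(l^2 - 4) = (l - 2)*(l + 1)*(l + 2)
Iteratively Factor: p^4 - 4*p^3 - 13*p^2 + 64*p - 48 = (p - 3)*(p^3 - p^2 - 16*p + 16) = (p - 3)*(p + 4)*(p^2 - 5*p + 4) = (p - 4)*(p - 3)*(p + 4)*(p - 1)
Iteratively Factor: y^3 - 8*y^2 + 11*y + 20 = (y + 1)*(y^2 - 9*y + 20) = (y - 5)*(y + 1)*(y - 4)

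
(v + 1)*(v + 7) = v^2 + 8*v + 7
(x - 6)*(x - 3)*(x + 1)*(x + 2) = x^4 - 6*x^3 - 7*x^2 + 36*x + 36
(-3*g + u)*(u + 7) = -3*g*u - 21*g + u^2 + 7*u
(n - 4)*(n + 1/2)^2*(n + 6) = n^4 + 3*n^3 - 87*n^2/4 - 47*n/2 - 6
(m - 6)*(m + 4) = m^2 - 2*m - 24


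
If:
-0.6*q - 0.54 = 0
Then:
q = -0.90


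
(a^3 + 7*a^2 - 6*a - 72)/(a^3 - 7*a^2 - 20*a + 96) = (a + 6)/(a - 8)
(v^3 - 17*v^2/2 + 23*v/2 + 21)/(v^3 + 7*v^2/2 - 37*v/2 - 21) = (v - 6)/(v + 6)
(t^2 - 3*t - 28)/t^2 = 1 - 3/t - 28/t^2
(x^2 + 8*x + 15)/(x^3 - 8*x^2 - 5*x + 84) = (x + 5)/(x^2 - 11*x + 28)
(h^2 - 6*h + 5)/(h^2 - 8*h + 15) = (h - 1)/(h - 3)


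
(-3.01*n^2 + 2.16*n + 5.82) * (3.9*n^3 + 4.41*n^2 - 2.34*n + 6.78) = -11.739*n^5 - 4.8501*n^4 + 39.267*n^3 + 0.204000000000004*n^2 + 1.026*n + 39.4596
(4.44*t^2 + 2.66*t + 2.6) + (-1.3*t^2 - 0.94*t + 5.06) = 3.14*t^2 + 1.72*t + 7.66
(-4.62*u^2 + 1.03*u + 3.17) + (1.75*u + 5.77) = -4.62*u^2 + 2.78*u + 8.94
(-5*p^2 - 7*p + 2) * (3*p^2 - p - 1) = -15*p^4 - 16*p^3 + 18*p^2 + 5*p - 2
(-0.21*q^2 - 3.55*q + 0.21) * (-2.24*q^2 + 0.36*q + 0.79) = 0.4704*q^4 + 7.8764*q^3 - 1.9143*q^2 - 2.7289*q + 0.1659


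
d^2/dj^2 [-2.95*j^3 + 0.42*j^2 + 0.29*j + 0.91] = 0.84 - 17.7*j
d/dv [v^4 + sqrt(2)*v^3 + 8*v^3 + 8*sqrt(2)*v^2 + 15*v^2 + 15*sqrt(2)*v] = 4*v^3 + 3*sqrt(2)*v^2 + 24*v^2 + 16*sqrt(2)*v + 30*v + 15*sqrt(2)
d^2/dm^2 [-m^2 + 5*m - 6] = -2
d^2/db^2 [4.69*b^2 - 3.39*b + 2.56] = 9.38000000000000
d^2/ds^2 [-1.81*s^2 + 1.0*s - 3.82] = -3.62000000000000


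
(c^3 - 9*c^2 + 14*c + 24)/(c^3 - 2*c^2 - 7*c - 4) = (c - 6)/(c + 1)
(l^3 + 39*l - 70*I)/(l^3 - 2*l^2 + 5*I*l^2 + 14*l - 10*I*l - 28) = (l - 5*I)/(l - 2)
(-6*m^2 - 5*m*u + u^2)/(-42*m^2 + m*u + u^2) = (m + u)/(7*m + u)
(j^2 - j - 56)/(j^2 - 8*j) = (j + 7)/j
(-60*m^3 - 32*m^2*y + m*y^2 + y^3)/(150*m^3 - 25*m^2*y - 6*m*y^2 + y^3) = (2*m + y)/(-5*m + y)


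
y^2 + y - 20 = (y - 4)*(y + 5)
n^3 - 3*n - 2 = (n - 2)*(n + 1)^2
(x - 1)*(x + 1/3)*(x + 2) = x^3 + 4*x^2/3 - 5*x/3 - 2/3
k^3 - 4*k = k*(k - 2)*(k + 2)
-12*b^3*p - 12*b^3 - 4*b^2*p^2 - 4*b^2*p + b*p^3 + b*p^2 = (-6*b + p)*(2*b + p)*(b*p + b)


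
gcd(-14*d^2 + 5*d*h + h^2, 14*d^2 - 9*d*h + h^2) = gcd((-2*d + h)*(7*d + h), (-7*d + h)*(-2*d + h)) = 2*d - h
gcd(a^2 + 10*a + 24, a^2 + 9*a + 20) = a + 4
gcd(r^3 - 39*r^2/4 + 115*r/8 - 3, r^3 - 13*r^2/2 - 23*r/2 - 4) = r - 8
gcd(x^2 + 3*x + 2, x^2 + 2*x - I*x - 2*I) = x + 2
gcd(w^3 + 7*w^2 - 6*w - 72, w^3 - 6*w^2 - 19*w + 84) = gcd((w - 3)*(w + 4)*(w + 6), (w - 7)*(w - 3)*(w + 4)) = w^2 + w - 12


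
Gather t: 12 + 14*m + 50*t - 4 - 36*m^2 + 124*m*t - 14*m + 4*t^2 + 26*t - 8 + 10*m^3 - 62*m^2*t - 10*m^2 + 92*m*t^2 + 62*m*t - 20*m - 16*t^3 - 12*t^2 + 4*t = 10*m^3 - 46*m^2 - 20*m - 16*t^3 + t^2*(92*m - 8) + t*(-62*m^2 + 186*m + 80)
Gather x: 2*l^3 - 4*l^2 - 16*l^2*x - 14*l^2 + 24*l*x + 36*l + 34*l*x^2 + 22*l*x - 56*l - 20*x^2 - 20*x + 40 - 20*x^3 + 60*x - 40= 2*l^3 - 18*l^2 - 20*l - 20*x^3 + x^2*(34*l - 20) + x*(-16*l^2 + 46*l + 40)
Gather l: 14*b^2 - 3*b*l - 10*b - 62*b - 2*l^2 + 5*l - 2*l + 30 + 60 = 14*b^2 - 72*b - 2*l^2 + l*(3 - 3*b) + 90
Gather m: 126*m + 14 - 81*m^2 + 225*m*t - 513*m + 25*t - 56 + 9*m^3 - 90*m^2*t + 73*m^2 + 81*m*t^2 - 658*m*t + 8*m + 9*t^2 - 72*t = 9*m^3 + m^2*(-90*t - 8) + m*(81*t^2 - 433*t - 379) + 9*t^2 - 47*t - 42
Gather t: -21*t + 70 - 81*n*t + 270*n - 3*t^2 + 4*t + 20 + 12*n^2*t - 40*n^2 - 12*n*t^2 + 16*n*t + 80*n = -40*n^2 + 350*n + t^2*(-12*n - 3) + t*(12*n^2 - 65*n - 17) + 90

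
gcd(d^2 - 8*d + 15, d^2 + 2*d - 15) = d - 3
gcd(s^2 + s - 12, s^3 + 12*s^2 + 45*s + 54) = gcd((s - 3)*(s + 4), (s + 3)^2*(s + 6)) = 1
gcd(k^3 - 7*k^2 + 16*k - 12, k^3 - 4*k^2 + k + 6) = k^2 - 5*k + 6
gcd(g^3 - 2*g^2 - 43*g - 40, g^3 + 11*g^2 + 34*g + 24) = g + 1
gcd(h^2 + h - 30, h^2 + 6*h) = h + 6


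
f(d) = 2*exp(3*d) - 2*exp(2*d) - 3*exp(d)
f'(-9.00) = 0.00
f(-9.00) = 0.00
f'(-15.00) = 0.00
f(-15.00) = 0.00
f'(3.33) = 127637.77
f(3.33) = 41969.68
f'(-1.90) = -0.52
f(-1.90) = -0.49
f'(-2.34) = -0.32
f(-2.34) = -0.31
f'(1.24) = 189.45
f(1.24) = 48.28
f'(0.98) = 77.10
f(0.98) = 15.64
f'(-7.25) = -0.00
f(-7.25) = -0.00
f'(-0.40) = -2.00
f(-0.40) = -2.31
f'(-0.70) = -1.74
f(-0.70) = -1.74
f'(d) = 6*exp(3*d) - 4*exp(2*d) - 3*exp(d)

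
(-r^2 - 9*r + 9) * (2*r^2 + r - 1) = -2*r^4 - 19*r^3 + 10*r^2 + 18*r - 9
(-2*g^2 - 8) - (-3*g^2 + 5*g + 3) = g^2 - 5*g - 11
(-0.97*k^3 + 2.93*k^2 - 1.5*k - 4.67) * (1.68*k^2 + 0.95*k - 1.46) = -1.6296*k^5 + 4.0009*k^4 + 1.6797*k^3 - 13.5484*k^2 - 2.2465*k + 6.8182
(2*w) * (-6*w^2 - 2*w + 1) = -12*w^3 - 4*w^2 + 2*w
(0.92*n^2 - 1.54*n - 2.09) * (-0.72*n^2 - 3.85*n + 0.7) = -0.6624*n^4 - 2.4332*n^3 + 8.0778*n^2 + 6.9685*n - 1.463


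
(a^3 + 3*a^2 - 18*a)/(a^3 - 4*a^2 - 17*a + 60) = a*(a + 6)/(a^2 - a - 20)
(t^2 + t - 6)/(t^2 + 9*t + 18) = (t - 2)/(t + 6)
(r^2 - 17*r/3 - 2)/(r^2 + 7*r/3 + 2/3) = (r - 6)/(r + 2)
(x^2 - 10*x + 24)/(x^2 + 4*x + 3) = (x^2 - 10*x + 24)/(x^2 + 4*x + 3)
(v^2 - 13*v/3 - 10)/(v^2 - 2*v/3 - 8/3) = (-3*v^2 + 13*v + 30)/(-3*v^2 + 2*v + 8)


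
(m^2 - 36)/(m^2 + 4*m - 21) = (m^2 - 36)/(m^2 + 4*m - 21)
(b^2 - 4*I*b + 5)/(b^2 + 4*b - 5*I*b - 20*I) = (b + I)/(b + 4)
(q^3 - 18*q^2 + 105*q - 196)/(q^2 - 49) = (q^2 - 11*q + 28)/(q + 7)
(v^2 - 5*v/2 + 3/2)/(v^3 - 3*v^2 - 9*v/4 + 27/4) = 2*(v - 1)/(2*v^2 - 3*v - 9)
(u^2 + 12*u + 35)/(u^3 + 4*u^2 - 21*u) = (u + 5)/(u*(u - 3))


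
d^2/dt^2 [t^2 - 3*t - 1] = 2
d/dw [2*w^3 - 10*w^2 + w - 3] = 6*w^2 - 20*w + 1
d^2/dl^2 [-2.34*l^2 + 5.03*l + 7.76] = -4.68000000000000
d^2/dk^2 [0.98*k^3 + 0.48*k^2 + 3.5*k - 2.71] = 5.88*k + 0.96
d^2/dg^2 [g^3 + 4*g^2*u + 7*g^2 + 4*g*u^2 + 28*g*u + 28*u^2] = 6*g + 8*u + 14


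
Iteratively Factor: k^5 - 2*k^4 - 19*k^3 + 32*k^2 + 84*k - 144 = (k - 2)*(k^4 - 19*k^2 - 6*k + 72) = (k - 4)*(k - 2)*(k^3 + 4*k^2 - 3*k - 18) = (k - 4)*(k - 2)*(k + 3)*(k^2 + k - 6) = (k - 4)*(k - 2)^2*(k + 3)*(k + 3)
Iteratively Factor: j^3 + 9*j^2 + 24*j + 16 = (j + 1)*(j^2 + 8*j + 16) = (j + 1)*(j + 4)*(j + 4)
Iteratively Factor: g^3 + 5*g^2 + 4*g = (g + 4)*(g^2 + g) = g*(g + 4)*(g + 1)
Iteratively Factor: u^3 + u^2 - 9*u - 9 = (u + 3)*(u^2 - 2*u - 3) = (u + 1)*(u + 3)*(u - 3)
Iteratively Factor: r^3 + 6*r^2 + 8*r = (r)*(r^2 + 6*r + 8) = r*(r + 2)*(r + 4)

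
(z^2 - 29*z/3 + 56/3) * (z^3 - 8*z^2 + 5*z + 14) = z^5 - 53*z^4/3 + 101*z^3 - 551*z^2/3 - 42*z + 784/3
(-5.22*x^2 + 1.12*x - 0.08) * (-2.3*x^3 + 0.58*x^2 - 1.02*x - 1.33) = 12.006*x^5 - 5.6036*x^4 + 6.158*x^3 + 5.7538*x^2 - 1.408*x + 0.1064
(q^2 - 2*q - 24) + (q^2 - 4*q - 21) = 2*q^2 - 6*q - 45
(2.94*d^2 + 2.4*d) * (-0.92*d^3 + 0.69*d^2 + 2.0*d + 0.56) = -2.7048*d^5 - 0.1794*d^4 + 7.536*d^3 + 6.4464*d^2 + 1.344*d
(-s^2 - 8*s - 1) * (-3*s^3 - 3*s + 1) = 3*s^5 + 24*s^4 + 6*s^3 + 23*s^2 - 5*s - 1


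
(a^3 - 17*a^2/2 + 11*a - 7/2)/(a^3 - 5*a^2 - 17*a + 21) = (a - 1/2)/(a + 3)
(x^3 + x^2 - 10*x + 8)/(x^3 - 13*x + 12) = (x - 2)/(x - 3)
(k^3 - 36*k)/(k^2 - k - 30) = k*(k + 6)/(k + 5)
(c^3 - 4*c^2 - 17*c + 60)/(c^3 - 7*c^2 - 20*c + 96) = (c - 5)/(c - 8)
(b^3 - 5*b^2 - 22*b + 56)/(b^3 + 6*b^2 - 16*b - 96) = (b^2 - 9*b + 14)/(b^2 + 2*b - 24)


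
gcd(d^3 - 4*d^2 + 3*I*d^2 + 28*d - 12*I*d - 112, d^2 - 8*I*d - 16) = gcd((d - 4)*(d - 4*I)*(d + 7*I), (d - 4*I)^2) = d - 4*I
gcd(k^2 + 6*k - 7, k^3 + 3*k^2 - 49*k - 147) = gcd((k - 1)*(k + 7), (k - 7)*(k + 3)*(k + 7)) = k + 7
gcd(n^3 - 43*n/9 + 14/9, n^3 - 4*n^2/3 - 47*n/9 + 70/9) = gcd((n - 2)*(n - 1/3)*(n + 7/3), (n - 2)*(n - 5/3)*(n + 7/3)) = n^2 + n/3 - 14/3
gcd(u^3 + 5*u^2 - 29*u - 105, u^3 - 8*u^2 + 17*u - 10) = u - 5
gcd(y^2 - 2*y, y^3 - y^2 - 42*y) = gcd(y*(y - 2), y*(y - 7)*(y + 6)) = y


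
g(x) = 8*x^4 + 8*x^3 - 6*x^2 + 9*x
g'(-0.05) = 9.66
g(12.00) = 178956.00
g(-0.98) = -14.73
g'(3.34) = 1428.96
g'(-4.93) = -3182.86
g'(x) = 32*x^3 + 24*x^2 - 12*x + 9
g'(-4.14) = -1800.62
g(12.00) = 178956.00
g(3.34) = 1256.78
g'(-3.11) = -684.12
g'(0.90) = 40.97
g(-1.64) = -8.31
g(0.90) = 14.32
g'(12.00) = 58617.00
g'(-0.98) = 13.69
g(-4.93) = 3577.04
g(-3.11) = 421.73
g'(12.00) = 58617.00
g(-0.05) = -0.47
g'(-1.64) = -47.92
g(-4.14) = 1642.37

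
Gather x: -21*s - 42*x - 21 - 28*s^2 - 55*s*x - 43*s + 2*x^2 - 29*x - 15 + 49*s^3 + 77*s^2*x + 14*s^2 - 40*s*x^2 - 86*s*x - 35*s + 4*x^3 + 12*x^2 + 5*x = 49*s^3 - 14*s^2 - 99*s + 4*x^3 + x^2*(14 - 40*s) + x*(77*s^2 - 141*s - 66) - 36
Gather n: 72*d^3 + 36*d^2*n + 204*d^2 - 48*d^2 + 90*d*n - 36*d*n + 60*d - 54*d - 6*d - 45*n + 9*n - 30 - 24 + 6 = 72*d^3 + 156*d^2 + n*(36*d^2 + 54*d - 36) - 48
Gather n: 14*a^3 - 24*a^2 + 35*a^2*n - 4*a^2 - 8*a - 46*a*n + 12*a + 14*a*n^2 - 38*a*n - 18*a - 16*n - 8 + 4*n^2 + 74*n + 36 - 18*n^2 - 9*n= 14*a^3 - 28*a^2 - 14*a + n^2*(14*a - 14) + n*(35*a^2 - 84*a + 49) + 28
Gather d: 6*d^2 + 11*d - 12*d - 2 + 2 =6*d^2 - d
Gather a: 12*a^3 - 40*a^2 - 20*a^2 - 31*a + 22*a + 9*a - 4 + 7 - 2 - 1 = 12*a^3 - 60*a^2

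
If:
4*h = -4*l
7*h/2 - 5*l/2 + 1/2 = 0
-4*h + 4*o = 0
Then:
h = -1/12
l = 1/12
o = -1/12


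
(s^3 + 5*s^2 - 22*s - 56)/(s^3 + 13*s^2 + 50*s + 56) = (s - 4)/(s + 4)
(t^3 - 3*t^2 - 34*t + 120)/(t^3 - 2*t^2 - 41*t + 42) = (t^2 - 9*t + 20)/(t^2 - 8*t + 7)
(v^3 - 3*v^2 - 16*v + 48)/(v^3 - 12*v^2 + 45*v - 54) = (v^2 - 16)/(v^2 - 9*v + 18)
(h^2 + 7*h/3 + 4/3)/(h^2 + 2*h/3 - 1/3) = (3*h + 4)/(3*h - 1)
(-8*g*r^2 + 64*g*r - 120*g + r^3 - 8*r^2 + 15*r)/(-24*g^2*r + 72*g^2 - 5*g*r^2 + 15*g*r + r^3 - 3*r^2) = (r - 5)/(3*g + r)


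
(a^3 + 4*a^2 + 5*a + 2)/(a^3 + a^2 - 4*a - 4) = (a + 1)/(a - 2)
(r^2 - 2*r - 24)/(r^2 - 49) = (r^2 - 2*r - 24)/(r^2 - 49)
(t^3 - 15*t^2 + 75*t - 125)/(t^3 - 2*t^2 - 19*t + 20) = (t^2 - 10*t + 25)/(t^2 + 3*t - 4)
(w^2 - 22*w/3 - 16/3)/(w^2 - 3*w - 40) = (w + 2/3)/(w + 5)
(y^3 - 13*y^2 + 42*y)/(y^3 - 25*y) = (y^2 - 13*y + 42)/(y^2 - 25)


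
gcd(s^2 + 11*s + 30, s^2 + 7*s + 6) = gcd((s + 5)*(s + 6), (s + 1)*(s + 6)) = s + 6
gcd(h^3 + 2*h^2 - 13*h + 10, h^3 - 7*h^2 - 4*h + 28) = h - 2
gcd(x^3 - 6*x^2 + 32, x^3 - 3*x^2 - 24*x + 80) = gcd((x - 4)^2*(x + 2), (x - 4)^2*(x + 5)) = x^2 - 8*x + 16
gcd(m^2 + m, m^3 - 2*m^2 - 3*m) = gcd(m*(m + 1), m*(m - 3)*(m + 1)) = m^2 + m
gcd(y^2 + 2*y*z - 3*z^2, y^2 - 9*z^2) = y + 3*z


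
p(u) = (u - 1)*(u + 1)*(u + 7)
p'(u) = (u - 1)*(u + 1) + (u - 1)*(u + 7) + (u + 1)*(u + 7)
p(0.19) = -6.93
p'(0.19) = 1.77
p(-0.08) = -6.88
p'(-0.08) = -2.10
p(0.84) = -2.31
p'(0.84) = 12.88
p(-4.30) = 47.22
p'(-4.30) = -5.73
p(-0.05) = -6.93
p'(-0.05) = -1.69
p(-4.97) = 48.11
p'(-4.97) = 3.52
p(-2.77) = 28.23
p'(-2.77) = -16.76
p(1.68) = 15.82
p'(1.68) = 30.99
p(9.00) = 1280.00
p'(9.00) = 368.00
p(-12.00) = -715.00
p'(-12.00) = 263.00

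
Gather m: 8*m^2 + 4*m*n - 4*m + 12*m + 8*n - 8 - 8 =8*m^2 + m*(4*n + 8) + 8*n - 16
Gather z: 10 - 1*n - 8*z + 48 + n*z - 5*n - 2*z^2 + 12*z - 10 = -6*n - 2*z^2 + z*(n + 4) + 48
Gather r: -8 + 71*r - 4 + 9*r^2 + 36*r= 9*r^2 + 107*r - 12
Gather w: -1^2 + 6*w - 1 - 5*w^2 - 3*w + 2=-5*w^2 + 3*w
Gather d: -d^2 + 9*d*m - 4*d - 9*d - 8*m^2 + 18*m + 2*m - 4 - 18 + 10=-d^2 + d*(9*m - 13) - 8*m^2 + 20*m - 12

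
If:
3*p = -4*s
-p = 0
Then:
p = 0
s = 0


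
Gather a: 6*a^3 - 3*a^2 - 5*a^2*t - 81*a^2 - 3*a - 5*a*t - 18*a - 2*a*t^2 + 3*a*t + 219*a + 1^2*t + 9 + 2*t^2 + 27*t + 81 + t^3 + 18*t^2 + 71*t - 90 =6*a^3 + a^2*(-5*t - 84) + a*(-2*t^2 - 2*t + 198) + t^3 + 20*t^2 + 99*t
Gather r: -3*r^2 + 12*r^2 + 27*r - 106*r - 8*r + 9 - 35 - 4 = 9*r^2 - 87*r - 30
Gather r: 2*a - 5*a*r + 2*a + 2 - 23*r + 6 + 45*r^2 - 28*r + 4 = 4*a + 45*r^2 + r*(-5*a - 51) + 12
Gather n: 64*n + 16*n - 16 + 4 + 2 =80*n - 10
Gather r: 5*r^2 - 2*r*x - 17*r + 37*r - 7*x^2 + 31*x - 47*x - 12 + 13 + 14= 5*r^2 + r*(20 - 2*x) - 7*x^2 - 16*x + 15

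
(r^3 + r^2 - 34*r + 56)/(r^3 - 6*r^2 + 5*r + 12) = (r^2 + 5*r - 14)/(r^2 - 2*r - 3)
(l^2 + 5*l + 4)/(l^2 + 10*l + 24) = (l + 1)/(l + 6)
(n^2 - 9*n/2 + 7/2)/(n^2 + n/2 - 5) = (2*n^2 - 9*n + 7)/(2*n^2 + n - 10)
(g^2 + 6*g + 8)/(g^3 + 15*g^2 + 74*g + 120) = (g + 2)/(g^2 + 11*g + 30)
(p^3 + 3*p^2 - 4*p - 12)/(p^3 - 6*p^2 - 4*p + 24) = (p + 3)/(p - 6)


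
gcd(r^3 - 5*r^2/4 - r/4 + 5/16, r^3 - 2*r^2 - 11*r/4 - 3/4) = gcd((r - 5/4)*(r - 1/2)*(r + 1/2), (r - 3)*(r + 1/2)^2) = r + 1/2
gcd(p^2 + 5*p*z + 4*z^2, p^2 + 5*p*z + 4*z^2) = p^2 + 5*p*z + 4*z^2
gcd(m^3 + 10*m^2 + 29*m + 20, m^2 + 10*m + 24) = m + 4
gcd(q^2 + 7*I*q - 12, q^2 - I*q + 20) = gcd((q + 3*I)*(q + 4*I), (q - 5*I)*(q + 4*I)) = q + 4*I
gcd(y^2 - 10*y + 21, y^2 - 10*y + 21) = y^2 - 10*y + 21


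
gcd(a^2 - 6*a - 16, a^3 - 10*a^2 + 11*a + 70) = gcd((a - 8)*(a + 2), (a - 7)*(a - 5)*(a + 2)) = a + 2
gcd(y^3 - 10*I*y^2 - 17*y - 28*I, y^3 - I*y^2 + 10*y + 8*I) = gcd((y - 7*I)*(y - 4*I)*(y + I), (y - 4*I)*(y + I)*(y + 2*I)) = y^2 - 3*I*y + 4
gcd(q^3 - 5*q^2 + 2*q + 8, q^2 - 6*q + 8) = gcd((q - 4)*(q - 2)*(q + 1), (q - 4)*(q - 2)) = q^2 - 6*q + 8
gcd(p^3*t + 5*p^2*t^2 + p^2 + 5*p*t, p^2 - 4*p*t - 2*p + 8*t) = 1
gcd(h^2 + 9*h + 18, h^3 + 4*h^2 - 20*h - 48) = h + 6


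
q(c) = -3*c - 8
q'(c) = -3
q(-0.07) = -7.79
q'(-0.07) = -3.00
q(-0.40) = -6.80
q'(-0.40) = -3.00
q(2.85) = -16.55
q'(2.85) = -3.00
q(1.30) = -11.90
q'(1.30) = -3.00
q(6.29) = -26.87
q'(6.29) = -3.00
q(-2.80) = 0.40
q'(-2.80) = -3.00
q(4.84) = -22.52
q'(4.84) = -3.00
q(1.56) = -12.68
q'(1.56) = -3.00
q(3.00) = -17.00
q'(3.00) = -3.00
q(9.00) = -35.00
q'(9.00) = -3.00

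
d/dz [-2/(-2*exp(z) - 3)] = -4*exp(z)/(2*exp(z) + 3)^2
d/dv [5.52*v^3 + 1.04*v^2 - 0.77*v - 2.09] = 16.56*v^2 + 2.08*v - 0.77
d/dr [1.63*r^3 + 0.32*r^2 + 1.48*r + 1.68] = 4.89*r^2 + 0.64*r + 1.48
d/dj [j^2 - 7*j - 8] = 2*j - 7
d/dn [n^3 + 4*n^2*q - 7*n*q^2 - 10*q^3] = 3*n^2 + 8*n*q - 7*q^2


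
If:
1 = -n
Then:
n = -1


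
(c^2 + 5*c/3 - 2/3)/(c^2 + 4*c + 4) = (c - 1/3)/(c + 2)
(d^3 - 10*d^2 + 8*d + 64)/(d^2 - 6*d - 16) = d - 4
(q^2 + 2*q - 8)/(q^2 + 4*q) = (q - 2)/q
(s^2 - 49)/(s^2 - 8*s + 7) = (s + 7)/(s - 1)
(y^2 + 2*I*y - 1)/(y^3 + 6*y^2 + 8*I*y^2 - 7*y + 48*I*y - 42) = (y + I)/(y^2 + y*(6 + 7*I) + 42*I)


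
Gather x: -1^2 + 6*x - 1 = 6*x - 2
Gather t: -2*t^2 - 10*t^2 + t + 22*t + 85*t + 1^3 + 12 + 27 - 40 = -12*t^2 + 108*t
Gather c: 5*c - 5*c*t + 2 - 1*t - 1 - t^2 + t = c*(5 - 5*t) - t^2 + 1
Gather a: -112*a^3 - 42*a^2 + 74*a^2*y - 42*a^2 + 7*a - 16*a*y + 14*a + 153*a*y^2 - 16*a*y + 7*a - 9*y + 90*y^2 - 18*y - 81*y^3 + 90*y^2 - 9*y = -112*a^3 + a^2*(74*y - 84) + a*(153*y^2 - 32*y + 28) - 81*y^3 + 180*y^2 - 36*y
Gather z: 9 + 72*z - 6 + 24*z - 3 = 96*z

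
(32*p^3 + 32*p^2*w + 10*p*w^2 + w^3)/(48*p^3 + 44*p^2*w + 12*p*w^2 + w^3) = (4*p + w)/(6*p + w)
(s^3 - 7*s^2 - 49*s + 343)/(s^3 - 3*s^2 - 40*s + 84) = (s^2 - 49)/(s^2 + 4*s - 12)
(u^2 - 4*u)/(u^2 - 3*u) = (u - 4)/(u - 3)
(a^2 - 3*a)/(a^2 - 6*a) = (a - 3)/(a - 6)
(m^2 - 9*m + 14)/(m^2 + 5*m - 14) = (m - 7)/(m + 7)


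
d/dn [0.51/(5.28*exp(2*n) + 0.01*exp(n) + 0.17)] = (-5.3856*exp(n) - 0.0051)*exp(n)/(5.28*exp(2*n) + 0.01*exp(n) + 0.17)^2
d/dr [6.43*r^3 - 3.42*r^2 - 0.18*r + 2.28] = 19.29*r^2 - 6.84*r - 0.18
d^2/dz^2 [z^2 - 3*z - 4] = 2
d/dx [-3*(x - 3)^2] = 18 - 6*x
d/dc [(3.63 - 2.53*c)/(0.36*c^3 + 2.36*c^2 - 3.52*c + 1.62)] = (1.8216*c^3 + 2.0504*c^2 - 17.1336*c + 8.679)/(0.1296*c^6 + 1.6992*c^5 + 3.0352*c^4 - 15.448*c^3 + 20.0368*c^2 - 11.4048*c + 2.6244)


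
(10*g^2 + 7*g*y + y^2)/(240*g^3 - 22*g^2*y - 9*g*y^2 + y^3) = (2*g + y)/(48*g^2 - 14*g*y + y^2)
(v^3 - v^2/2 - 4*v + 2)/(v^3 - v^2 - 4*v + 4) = (v - 1/2)/(v - 1)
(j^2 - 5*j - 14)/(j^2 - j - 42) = (j + 2)/(j + 6)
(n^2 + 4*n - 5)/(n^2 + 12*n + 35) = (n - 1)/(n + 7)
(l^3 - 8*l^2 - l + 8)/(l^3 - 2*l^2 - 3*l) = (l^2 - 9*l + 8)/(l*(l - 3))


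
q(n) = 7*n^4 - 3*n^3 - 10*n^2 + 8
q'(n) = 28*n^3 - 9*n^2 - 20*n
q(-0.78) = 5.93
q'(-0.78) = -3.16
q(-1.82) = 69.77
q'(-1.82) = -162.21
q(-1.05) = 8.96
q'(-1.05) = -21.34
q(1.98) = 53.10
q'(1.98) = 142.46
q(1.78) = 29.67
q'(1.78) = 93.80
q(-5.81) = 8235.13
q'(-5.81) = -5679.05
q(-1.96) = 95.48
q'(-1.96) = -206.20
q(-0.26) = 7.41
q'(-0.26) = 4.10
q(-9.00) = 47312.00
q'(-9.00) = -20961.00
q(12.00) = 138536.00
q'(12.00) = 46848.00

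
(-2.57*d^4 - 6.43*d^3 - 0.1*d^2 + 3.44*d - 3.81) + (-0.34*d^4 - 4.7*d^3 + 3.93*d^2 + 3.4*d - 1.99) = -2.91*d^4 - 11.13*d^3 + 3.83*d^2 + 6.84*d - 5.8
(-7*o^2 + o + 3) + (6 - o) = 9 - 7*o^2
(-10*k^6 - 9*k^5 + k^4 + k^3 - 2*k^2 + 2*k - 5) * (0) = 0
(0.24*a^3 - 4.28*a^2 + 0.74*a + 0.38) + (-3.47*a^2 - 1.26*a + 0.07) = 0.24*a^3 - 7.75*a^2 - 0.52*a + 0.45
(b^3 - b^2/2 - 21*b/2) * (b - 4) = b^4 - 9*b^3/2 - 17*b^2/2 + 42*b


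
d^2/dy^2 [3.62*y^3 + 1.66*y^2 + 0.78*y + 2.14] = 21.72*y + 3.32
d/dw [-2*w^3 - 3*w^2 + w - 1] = -6*w^2 - 6*w + 1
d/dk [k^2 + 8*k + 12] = 2*k + 8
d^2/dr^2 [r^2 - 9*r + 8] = 2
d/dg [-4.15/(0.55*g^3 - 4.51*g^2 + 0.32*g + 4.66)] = (6.8475*g^2 - 37.433*g + 1.328)/(0.55*g^3 - 4.51*g^2 + 0.32*g + 4.66)^2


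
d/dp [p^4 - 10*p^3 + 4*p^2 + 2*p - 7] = 4*p^3 - 30*p^2 + 8*p + 2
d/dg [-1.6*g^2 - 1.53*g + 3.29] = -3.2*g - 1.53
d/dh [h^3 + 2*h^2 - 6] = h*(3*h + 4)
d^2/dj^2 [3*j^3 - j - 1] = 18*j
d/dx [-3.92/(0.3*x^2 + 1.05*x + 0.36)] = (2.352*x + 4.116)/(0.3*x^2 + 1.05*x + 0.36)^2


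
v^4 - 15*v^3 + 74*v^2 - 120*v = v*(v - 6)*(v - 5)*(v - 4)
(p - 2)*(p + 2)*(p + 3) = p^3 + 3*p^2 - 4*p - 12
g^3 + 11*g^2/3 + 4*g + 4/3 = (g + 2/3)*(g + 1)*(g + 2)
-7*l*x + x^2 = x*(-7*l + x)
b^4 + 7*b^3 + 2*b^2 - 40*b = b*(b - 2)*(b + 4)*(b + 5)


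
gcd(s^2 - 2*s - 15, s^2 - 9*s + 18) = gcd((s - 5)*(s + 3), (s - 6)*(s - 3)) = 1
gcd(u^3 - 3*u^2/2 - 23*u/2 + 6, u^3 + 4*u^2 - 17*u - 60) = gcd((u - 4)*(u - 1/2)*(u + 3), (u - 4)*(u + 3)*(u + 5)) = u^2 - u - 12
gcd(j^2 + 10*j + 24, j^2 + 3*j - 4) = j + 4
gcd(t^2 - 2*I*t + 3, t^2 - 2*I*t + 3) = t^2 - 2*I*t + 3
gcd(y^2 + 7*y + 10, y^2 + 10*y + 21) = 1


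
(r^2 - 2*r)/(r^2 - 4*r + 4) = r/(r - 2)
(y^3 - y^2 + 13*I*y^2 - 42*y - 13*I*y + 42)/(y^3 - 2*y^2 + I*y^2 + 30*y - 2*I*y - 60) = (y^2 + y*(-1 + 7*I) - 7*I)/(y^2 - y*(2 + 5*I) + 10*I)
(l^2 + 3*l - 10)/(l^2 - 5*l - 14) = (-l^2 - 3*l + 10)/(-l^2 + 5*l + 14)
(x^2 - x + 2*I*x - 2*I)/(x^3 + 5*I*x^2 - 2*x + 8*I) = (x - 1)/(x^2 + 3*I*x + 4)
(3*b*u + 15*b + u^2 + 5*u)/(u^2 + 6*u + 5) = (3*b + u)/(u + 1)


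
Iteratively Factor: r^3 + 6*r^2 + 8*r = (r + 2)*(r^2 + 4*r) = (r + 2)*(r + 4)*(r)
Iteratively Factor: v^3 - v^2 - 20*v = (v - 5)*(v^2 + 4*v) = (v - 5)*(v + 4)*(v)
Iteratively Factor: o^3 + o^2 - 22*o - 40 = (o - 5)*(o^2 + 6*o + 8) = (o - 5)*(o + 2)*(o + 4)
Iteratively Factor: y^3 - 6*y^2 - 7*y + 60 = (y + 3)*(y^2 - 9*y + 20) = (y - 4)*(y + 3)*(y - 5)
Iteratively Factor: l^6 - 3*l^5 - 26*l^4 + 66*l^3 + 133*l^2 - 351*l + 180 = (l - 5)*(l^5 + 2*l^4 - 16*l^3 - 14*l^2 + 63*l - 36) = (l - 5)*(l + 4)*(l^4 - 2*l^3 - 8*l^2 + 18*l - 9) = (l - 5)*(l - 1)*(l + 4)*(l^3 - l^2 - 9*l + 9) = (l - 5)*(l - 1)*(l + 3)*(l + 4)*(l^2 - 4*l + 3) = (l - 5)*(l - 1)^2*(l + 3)*(l + 4)*(l - 3)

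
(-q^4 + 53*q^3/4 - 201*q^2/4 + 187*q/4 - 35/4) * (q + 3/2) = -q^5 + 47*q^4/4 - 243*q^3/8 - 229*q^2/8 + 491*q/8 - 105/8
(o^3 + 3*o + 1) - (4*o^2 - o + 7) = o^3 - 4*o^2 + 4*o - 6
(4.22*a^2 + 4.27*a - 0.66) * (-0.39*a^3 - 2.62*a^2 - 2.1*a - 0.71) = -1.6458*a^5 - 12.7217*a^4 - 19.792*a^3 - 10.234*a^2 - 1.6457*a + 0.4686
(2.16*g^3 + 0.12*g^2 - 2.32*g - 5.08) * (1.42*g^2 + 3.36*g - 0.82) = 3.0672*g^5 + 7.428*g^4 - 4.6624*g^3 - 15.1072*g^2 - 15.1664*g + 4.1656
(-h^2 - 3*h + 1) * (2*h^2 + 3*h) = -2*h^4 - 9*h^3 - 7*h^2 + 3*h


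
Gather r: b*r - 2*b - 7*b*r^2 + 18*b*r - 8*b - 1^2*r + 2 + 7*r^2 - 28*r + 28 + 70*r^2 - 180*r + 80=-10*b + r^2*(77 - 7*b) + r*(19*b - 209) + 110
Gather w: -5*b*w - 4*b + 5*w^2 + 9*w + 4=-4*b + 5*w^2 + w*(9 - 5*b) + 4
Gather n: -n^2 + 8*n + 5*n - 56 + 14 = -n^2 + 13*n - 42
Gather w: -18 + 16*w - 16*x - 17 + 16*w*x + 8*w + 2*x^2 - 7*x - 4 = w*(16*x + 24) + 2*x^2 - 23*x - 39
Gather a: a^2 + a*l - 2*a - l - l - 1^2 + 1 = a^2 + a*(l - 2) - 2*l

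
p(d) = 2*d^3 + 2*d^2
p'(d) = 6*d^2 + 4*d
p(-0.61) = 0.29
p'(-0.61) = -0.21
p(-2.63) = -22.55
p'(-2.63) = 30.98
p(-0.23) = 0.08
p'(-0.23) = -0.60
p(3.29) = 92.87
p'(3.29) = 78.10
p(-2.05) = -8.83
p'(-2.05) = 17.02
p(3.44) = 105.08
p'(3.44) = 84.76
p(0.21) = 0.11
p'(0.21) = 1.10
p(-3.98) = -94.41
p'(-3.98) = 79.12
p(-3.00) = -36.00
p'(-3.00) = 42.00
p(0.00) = 0.00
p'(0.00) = 0.00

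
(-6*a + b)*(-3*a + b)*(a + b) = 18*a^3 + 9*a^2*b - 8*a*b^2 + b^3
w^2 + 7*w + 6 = (w + 1)*(w + 6)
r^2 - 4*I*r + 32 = (r - 8*I)*(r + 4*I)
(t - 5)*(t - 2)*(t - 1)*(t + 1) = t^4 - 7*t^3 + 9*t^2 + 7*t - 10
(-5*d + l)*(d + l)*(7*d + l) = -35*d^3 - 33*d^2*l + 3*d*l^2 + l^3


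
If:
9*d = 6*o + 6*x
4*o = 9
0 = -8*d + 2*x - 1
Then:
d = -11/10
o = 9/4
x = -39/10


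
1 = 1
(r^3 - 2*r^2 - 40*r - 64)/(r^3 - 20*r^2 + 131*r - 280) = (r^2 + 6*r + 8)/(r^2 - 12*r + 35)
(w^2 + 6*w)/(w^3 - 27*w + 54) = w/(w^2 - 6*w + 9)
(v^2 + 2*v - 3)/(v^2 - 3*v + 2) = (v + 3)/(v - 2)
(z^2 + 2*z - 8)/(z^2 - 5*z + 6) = (z + 4)/(z - 3)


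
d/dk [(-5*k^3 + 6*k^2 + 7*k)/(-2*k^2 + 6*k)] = 5*(k^2 - 6*k + 5)/(2*(k^2 - 6*k + 9))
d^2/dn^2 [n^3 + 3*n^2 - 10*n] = 6*n + 6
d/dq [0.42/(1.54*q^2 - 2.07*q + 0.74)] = (0.8694 - 1.2936*q)/(1.54*q^2 - 2.07*q + 0.74)^2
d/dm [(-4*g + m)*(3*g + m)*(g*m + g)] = g*(-12*g^2 - 2*g*m - g + 3*m^2 + 2*m)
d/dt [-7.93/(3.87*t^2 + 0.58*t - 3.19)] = (61.3782*t + 4.5994)/(3.87*t^2 + 0.58*t - 3.19)^2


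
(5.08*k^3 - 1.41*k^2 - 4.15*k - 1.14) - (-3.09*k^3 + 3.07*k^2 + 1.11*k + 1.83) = 8.17*k^3 - 4.48*k^2 - 5.26*k - 2.97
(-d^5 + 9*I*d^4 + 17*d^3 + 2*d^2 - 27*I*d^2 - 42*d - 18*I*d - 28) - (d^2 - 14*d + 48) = -d^5 + 9*I*d^4 + 17*d^3 + d^2 - 27*I*d^2 - 28*d - 18*I*d - 76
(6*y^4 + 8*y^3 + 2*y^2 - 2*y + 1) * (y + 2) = 6*y^5 + 20*y^4 + 18*y^3 + 2*y^2 - 3*y + 2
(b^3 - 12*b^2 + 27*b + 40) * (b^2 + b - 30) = b^5 - 11*b^4 - 15*b^3 + 427*b^2 - 770*b - 1200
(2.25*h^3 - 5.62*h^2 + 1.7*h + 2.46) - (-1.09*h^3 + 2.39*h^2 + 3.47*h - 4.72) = 3.34*h^3 - 8.01*h^2 - 1.77*h + 7.18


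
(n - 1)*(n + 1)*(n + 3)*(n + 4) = n^4 + 7*n^3 + 11*n^2 - 7*n - 12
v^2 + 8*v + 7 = (v + 1)*(v + 7)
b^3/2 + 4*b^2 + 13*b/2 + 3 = (b/2 + 1/2)*(b + 1)*(b + 6)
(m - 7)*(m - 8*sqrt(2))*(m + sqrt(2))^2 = m^4 - 6*sqrt(2)*m^3 - 7*m^3 - 30*m^2 + 42*sqrt(2)*m^2 - 16*sqrt(2)*m + 210*m + 112*sqrt(2)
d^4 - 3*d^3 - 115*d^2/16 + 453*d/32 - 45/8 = (d - 4)*(d - 3/4)^2*(d + 5/2)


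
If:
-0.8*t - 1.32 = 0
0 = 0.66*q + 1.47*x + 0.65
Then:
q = -2.22727272727273*x - 0.984848484848485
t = -1.65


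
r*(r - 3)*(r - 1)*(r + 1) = r^4 - 3*r^3 - r^2 + 3*r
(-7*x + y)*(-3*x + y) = 21*x^2 - 10*x*y + y^2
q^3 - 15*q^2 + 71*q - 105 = (q - 7)*(q - 5)*(q - 3)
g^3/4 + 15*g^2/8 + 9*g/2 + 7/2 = (g/4 + 1/2)*(g + 2)*(g + 7/2)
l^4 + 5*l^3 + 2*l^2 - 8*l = l*(l - 1)*(l + 2)*(l + 4)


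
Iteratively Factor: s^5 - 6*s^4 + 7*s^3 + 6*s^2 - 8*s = (s)*(s^4 - 6*s^3 + 7*s^2 + 6*s - 8) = s*(s - 2)*(s^3 - 4*s^2 - s + 4) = s*(s - 4)*(s - 2)*(s^2 - 1) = s*(s - 4)*(s - 2)*(s - 1)*(s + 1)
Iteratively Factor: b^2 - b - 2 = (b - 2)*(b + 1)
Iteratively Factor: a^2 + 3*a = (a + 3)*(a)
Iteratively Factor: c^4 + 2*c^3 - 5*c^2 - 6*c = (c + 3)*(c^3 - c^2 - 2*c) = c*(c + 3)*(c^2 - c - 2) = c*(c - 2)*(c + 3)*(c + 1)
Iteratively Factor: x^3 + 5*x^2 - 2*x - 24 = (x + 3)*(x^2 + 2*x - 8) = (x + 3)*(x + 4)*(x - 2)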